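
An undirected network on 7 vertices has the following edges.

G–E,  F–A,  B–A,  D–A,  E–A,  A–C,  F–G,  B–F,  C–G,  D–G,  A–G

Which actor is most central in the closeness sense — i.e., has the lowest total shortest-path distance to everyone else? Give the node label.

A

Farness (sum of distances to all others) for each node — A:6, B:10, C:10, D:10, E:10, F:9, G:7.
The smallest farness is 6, for A, so A has the highest closeness.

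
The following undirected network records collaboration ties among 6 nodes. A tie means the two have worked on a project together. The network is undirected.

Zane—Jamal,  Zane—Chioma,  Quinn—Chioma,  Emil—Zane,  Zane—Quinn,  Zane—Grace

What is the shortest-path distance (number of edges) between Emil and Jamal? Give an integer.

2

One shortest route is Emil – Zane – Jamal, which uses 2 edges, and Emil and Jamal are not directly tied, so nothing shorter exists. So d(Emil,Jamal) = 2.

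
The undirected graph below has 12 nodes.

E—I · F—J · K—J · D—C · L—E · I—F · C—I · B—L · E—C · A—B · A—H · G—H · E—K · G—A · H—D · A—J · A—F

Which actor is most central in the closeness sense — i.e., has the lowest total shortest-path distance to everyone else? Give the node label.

A

Farness (sum of distances to all others) for each node — A:19, B:24, C:23, D:25, E:22, F:21, G:26, H:23, I:22, J:22, K:24, L:25.
The smallest farness is 19, for A, so A has the highest closeness.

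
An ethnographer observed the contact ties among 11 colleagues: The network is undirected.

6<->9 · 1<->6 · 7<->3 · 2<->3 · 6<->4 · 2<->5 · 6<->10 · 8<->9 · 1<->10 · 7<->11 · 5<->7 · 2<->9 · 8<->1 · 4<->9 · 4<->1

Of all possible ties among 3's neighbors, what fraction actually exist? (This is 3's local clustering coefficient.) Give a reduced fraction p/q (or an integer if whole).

3's neighbors: 2 and 7 (k = 2).
Possible neighbor pairs: C(2,2) = 1. Edges among them: none → e = 0.
Clustering(3) = 0/1.

0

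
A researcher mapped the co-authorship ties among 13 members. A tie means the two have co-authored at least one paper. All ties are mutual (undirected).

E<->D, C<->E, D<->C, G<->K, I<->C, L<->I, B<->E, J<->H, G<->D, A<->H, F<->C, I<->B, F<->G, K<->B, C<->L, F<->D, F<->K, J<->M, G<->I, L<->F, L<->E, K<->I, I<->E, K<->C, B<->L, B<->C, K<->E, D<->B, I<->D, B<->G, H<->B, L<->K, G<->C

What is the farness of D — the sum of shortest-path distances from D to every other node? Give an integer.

22

Distances from D: A:3, B:1, C:1, E:1, F:1, G:1, H:2, I:1, J:3, K:2, L:2, M:4.
Sum = 3 + 1 + 1 + 1 + 1 + 1 + 2 + 1 + 3 + 2 + 2 + 4 = 22.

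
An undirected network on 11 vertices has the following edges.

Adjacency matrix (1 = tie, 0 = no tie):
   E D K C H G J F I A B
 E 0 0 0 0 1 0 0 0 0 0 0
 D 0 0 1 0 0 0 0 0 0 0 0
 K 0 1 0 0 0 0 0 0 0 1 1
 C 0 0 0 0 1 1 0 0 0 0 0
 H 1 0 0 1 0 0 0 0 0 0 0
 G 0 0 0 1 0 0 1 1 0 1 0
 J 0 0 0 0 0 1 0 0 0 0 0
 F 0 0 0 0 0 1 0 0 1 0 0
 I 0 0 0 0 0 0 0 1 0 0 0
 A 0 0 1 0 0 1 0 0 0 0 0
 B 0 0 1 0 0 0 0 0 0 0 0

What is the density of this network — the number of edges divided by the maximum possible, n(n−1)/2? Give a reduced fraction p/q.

There are 10 edges and 11 nodes, so the maximum possible is C(11,2) = 55.
Density = 10/55 = 2/11.

2/11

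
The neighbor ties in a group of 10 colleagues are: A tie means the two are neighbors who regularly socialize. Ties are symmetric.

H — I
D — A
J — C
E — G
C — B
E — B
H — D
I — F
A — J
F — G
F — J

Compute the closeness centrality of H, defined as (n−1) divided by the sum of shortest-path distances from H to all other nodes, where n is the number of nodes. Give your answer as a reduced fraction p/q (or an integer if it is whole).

Distances from H: A:2, B:5, C:4, D:1, E:4, F:2, G:3, I:1, J:3. Sum = 25.
n = 10, so closeness = 9/25.

9/25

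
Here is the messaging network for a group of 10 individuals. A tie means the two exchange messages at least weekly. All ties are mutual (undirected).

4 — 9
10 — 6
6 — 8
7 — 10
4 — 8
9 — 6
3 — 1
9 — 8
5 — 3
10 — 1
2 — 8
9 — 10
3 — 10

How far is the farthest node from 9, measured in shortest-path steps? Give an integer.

3

Distances from 9: 1:2, 2:2, 3:2, 4:1, 5:3, 6:1, 7:2, 8:1, 10:1.
The largest is 3 (to 5), so the eccentricity of 9 is 3.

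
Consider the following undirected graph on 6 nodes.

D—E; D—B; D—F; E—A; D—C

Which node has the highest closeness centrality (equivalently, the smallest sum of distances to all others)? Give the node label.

D

Farness (sum of distances to all others) for each node — A:12, B:10, C:10, D:6, E:8, F:10.
The smallest farness is 6, for D, so D has the highest closeness.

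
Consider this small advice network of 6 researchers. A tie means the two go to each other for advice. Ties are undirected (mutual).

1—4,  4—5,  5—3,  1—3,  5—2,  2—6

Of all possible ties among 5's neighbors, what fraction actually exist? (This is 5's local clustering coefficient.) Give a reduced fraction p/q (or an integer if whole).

0

5's neighbors: 2, 3, and 4 (k = 3).
Possible neighbor pairs: C(3,2) = 3. Edges among them: none → e = 0.
Clustering(5) = 0/3 = 0.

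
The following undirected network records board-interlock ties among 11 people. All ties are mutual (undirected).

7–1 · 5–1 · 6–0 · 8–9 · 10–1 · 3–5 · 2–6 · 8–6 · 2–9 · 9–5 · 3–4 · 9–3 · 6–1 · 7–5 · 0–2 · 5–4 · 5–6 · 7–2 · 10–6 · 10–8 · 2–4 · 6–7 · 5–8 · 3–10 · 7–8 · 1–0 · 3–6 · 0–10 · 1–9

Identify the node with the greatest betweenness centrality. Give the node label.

6

Unnormalized betweenness of each node: 0:3/4, 1:27/10, 2:69/20, 3:49/20, 4:7/12, 5:289/60, 6:317/60, 7:31/30, 8:41/30, 9:28/15, 10:17/10.
6 has the largest value, 317/60, making it the main broker — the node through which the most shortest paths run.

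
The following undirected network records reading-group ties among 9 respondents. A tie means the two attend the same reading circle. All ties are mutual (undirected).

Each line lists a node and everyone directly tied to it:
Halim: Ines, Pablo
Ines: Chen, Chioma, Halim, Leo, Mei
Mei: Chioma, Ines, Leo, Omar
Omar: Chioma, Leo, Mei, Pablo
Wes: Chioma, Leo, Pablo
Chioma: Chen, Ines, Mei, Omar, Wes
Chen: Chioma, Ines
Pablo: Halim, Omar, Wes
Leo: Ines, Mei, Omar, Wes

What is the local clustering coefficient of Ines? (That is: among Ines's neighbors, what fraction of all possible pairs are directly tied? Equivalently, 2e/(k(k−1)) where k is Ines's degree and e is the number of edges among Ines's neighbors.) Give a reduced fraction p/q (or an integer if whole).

3/10

Ines's neighbors: Chen, Chioma, Halim, Leo, and Mei (k = 5).
Possible neighbor pairs: C(5,2) = 10. Edges among them: Chen–Chioma, Chioma–Mei, Leo–Mei → e = 3.
Clustering(Ines) = 3/10.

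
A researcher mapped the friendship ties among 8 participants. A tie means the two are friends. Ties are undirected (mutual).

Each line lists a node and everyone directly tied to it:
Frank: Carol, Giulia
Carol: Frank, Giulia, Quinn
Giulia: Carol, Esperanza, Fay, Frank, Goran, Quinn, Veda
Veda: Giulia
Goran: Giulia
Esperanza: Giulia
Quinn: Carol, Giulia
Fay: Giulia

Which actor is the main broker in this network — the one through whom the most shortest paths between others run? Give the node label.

Unnormalized betweenness of each node: Carol:1/2, Esperanza:0, Fay:0, Frank:0, Giulia:37/2, Goran:0, Quinn:0, Veda:0.
Giulia has the largest value, 37/2, making it the main broker — the node through which the most shortest paths run.

Giulia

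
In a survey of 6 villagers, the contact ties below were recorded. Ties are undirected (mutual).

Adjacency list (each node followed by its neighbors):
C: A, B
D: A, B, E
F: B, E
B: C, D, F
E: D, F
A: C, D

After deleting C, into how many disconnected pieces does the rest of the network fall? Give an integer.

1

C's neighbors (A and B) remain reachable from one another through other ties, so the rest of the network stays in one piece.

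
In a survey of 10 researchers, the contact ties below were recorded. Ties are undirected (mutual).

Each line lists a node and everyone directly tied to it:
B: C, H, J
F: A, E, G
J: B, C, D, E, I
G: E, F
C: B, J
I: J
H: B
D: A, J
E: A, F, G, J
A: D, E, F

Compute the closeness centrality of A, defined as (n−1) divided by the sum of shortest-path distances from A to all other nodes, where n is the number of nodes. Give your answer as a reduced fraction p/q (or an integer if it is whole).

Distances from A: B:3, C:3, D:1, E:1, F:1, G:2, H:4, I:3, J:2. Sum = 20.
n = 10, so closeness = 9/20.

9/20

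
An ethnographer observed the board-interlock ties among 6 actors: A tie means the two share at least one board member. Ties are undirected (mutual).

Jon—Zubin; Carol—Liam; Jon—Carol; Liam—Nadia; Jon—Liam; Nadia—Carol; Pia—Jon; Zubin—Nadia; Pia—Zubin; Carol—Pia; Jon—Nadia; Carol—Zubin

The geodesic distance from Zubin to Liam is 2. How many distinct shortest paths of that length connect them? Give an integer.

The shortest distance is 2. The length-2 paths are: Zubin–Nadia–Liam; Zubin–Carol–Liam; Zubin–Jon–Liam.
That gives 3 distinct shortest paths.

3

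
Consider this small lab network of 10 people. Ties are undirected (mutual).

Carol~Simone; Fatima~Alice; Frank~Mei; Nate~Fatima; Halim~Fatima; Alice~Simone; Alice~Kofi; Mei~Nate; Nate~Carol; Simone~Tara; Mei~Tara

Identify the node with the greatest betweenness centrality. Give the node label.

Fatima

Unnormalized betweenness of each node: Alice:11, Carol:1, Fatima:12, Frank:0, Halim:0, Kofi:0, Mei:10, Nate:11, Simone:8, Tara:4.
Fatima has the largest value, 12, making it the main broker — the node through which the most shortest paths run.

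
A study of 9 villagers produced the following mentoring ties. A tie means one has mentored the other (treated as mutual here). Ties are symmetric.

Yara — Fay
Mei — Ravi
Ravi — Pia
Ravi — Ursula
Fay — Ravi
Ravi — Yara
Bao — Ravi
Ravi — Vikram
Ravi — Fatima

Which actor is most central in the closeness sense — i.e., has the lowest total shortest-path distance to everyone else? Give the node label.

Farness (sum of distances to all others) for each node — Bao:15, Fatima:15, Fay:14, Mei:15, Pia:15, Ravi:8, Ursula:15, Vikram:15, Yara:14.
The smallest farness is 8, for Ravi, so Ravi has the highest closeness.

Ravi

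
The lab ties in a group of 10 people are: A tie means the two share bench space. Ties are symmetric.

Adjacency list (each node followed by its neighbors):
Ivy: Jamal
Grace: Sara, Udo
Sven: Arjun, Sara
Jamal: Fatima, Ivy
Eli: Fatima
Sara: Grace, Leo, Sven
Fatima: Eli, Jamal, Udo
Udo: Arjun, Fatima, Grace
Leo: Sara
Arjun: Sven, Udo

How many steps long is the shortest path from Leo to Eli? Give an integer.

One shortest route is Leo – Sara – Grace – Udo – Fatima – Eli, which uses 5 edges, and at distance 4 from Leo we only reach {Fatima}, which does not include Eli. So d(Leo,Eli) = 5.

5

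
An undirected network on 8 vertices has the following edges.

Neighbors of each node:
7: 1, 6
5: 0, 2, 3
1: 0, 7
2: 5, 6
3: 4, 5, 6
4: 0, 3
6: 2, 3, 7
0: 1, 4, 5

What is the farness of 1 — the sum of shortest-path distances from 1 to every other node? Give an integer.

Distances from 1: 0:1, 2:3, 3:3, 4:2, 5:2, 6:2, 7:1.
Sum = 1 + 3 + 3 + 2 + 2 + 2 + 1 = 14.

14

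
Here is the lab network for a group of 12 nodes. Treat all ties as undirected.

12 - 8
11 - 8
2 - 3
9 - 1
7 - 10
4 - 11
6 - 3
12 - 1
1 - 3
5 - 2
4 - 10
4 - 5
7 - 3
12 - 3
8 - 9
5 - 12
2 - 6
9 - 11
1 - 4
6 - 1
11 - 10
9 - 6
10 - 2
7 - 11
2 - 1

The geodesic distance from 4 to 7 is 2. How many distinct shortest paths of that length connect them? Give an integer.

2

The shortest distance is 2. The length-2 paths are: 4–11–7; 4–10–7.
That gives 2 distinct shortest paths.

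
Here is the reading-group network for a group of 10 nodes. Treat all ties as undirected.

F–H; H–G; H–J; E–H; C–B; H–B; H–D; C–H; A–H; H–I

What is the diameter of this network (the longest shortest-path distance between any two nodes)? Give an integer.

2

Eccentricity of each node (its greatest distance to any other): A:2, B:2, C:2, D:2, E:2, F:2, G:2, H:1, I:2, J:2.
The maximum eccentricity is 2, realized for instance by the pair I–F via I – H – F. So the diameter is 2.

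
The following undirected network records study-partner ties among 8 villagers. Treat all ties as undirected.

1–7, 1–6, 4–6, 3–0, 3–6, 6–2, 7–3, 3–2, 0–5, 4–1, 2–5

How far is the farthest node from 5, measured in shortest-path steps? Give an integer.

3

Distances from 5: 0:1, 1:3, 2:1, 3:2, 4:3, 6:2, 7:3.
The largest is 3 (to 7, 4, and 1), so the eccentricity of 5 is 3.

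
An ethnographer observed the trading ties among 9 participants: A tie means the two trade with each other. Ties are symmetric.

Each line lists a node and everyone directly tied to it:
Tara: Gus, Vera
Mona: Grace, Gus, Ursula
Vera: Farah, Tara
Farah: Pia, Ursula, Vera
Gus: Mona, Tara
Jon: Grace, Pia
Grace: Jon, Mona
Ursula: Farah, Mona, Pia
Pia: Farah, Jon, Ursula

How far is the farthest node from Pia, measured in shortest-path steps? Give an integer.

3

Distances from Pia: Farah:1, Grace:2, Gus:3, Jon:1, Mona:2, Tara:3, Ursula:1, Vera:2.
The largest is 3 (to Tara and Gus), so the eccentricity of Pia is 3.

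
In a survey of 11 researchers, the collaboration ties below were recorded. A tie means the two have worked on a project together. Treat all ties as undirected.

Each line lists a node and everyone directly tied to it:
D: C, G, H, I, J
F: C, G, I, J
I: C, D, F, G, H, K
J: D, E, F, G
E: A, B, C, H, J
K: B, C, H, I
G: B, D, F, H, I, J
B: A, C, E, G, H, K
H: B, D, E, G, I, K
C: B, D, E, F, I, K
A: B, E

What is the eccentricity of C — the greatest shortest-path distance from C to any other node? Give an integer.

Distances from C: A:2, B:1, D:1, E:1, F:1, G:2, H:2, I:1, J:2, K:1.
The largest is 2 (to A, J, H, and G), so the eccentricity of C is 2.

2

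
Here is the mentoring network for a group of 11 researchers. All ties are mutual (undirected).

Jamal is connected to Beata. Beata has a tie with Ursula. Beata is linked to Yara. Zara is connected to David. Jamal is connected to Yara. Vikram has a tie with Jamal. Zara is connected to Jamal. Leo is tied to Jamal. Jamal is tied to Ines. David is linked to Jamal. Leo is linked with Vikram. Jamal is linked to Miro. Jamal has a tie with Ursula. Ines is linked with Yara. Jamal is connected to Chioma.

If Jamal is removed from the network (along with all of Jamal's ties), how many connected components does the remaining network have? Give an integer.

5

Without Jamal, the remaining ties split the others into: {David, Zara}; {Leo, Vikram}; {Beata, Ines, Ursula, Yara}; {Chioma}; {Miro}.
That's 5 separate components.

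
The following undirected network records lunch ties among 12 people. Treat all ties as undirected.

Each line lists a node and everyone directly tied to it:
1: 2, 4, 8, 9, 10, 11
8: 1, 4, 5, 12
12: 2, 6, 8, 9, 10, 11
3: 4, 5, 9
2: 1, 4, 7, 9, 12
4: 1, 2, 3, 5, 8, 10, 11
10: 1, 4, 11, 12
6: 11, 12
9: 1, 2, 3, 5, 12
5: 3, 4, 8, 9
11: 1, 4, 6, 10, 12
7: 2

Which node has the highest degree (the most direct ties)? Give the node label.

Degrees — 1:6, 2:5, 3:3, 4:7, 5:4, 6:2, 7:1, 8:4, 9:5, 10:4, 11:5, 12:6.
The maximum is 7, attained only by 4.

4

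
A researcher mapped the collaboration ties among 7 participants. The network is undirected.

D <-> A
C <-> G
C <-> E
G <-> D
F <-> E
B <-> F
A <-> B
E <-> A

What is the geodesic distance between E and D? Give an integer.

One shortest route is E – A – D, which uses 2 edges, and E and D are not directly tied, so nothing shorter exists. So d(E,D) = 2.

2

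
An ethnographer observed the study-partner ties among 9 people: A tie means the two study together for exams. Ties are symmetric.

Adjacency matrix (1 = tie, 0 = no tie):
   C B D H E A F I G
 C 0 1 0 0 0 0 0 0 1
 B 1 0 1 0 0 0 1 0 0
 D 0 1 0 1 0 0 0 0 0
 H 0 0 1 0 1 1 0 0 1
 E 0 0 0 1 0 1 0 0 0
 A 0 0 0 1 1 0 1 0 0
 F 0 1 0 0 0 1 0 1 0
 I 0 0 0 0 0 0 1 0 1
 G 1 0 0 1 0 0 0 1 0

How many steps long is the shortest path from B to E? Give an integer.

3

One shortest route is B – D – H – E, which uses 3 edges, and at distance 2 from B we only reach {A, G, H, I}, which does not include E. So d(B,E) = 3.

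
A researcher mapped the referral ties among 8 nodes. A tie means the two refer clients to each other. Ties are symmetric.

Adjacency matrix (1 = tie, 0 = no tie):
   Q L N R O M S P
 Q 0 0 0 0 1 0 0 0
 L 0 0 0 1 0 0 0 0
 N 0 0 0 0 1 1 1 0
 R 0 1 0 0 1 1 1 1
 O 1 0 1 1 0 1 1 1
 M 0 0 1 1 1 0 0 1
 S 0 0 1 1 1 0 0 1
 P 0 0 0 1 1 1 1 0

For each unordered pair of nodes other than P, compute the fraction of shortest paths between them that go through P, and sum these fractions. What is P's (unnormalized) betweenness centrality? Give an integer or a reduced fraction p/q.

1/4

Pairs whose geodesics pass through P — M–S: 1/4.
All other pairs contribute 0.
Summing the contributions gives betweenness(P) = 1/4.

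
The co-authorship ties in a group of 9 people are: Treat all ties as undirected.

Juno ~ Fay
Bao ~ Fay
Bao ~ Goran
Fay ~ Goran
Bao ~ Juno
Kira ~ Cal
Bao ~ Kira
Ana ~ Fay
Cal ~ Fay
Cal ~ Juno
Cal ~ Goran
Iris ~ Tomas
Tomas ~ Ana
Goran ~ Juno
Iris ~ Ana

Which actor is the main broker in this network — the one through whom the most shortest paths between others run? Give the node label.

Fay

Unnormalized betweenness of each node: Ana:12, Bao:3, Cal:3, Fay:61/4, Goran:1/4, Iris:0, Juno:1/4, Kira:1/4, Tomas:0.
Fay has the largest value, 61/4, making it the main broker — the node through which the most shortest paths run.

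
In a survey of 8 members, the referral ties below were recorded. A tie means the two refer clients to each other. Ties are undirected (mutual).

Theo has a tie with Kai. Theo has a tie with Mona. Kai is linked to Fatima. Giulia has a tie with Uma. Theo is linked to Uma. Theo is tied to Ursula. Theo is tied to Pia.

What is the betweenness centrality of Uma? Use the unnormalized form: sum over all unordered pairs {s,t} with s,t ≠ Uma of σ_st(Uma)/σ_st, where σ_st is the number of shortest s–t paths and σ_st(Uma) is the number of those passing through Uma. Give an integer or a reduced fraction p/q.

Pairs whose geodesics pass through Uma — Kai–Giulia: 1; Theo–Giulia: 1; Fatima–Giulia: 1; Ursula–Giulia: 1; Mona–Giulia: 1; Giulia–Pia: 1.
All other pairs contribute 0.
Summing the contributions gives betweenness(Uma) = 6.

6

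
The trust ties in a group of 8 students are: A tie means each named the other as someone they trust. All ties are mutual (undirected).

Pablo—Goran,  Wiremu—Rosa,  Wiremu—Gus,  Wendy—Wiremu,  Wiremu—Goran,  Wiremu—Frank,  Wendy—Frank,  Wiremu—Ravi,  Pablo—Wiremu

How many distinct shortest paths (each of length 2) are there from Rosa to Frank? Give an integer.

The shortest distance is 2, and the only length-2 path is Rosa–Wiremu–Frank. So there is exactly 1 shortest path.

1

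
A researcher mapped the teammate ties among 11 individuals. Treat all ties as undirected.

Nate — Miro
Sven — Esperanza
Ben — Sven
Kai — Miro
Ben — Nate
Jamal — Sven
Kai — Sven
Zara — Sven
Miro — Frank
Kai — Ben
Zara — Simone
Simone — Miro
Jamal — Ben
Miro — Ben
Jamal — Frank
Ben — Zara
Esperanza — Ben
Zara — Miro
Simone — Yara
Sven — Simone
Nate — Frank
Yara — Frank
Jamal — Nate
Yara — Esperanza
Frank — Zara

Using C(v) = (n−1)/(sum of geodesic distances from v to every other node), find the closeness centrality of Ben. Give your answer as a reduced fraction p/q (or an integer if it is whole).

10/13

Distances from Ben: Esperanza:1, Frank:2, Jamal:1, Kai:1, Miro:1, Nate:1, Simone:2, Sven:1, Yara:2, Zara:1. Sum = 13.
n = 11, so closeness = 10/13.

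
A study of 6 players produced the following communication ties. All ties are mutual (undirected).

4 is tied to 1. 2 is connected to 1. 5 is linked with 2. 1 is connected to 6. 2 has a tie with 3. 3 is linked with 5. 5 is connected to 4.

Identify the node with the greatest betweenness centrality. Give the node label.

Unnormalized betweenness of each node: 1:9/2, 2:3, 3:0, 4:1, 5:3/2, 6:0.
1 has the largest value, 9/2, making it the main broker — the node through which the most shortest paths run.

1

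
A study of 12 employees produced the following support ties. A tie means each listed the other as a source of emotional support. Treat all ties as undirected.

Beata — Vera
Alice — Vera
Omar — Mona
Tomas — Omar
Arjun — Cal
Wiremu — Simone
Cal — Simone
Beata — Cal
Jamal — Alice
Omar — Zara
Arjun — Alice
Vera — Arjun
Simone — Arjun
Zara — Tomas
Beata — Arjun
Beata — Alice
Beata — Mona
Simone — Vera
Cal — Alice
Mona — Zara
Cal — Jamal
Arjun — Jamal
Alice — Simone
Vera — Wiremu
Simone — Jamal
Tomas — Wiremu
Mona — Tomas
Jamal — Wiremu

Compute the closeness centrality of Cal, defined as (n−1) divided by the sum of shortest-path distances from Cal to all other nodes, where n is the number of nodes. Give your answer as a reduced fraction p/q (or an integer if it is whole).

11/20

Distances from Cal: Alice:1, Arjun:1, Beata:1, Jamal:1, Mona:2, Omar:3, Simone:1, Tomas:3, Vera:2, Wiremu:2, Zara:3. Sum = 20.
n = 12, so closeness = 11/20.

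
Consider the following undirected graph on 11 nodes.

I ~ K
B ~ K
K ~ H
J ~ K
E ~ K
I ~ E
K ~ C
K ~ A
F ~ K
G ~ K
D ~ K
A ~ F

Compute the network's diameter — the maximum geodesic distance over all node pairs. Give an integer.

2

Eccentricity of each node (its greatest distance to any other): A:2, B:2, C:2, D:2, E:2, F:2, G:2, H:2, I:2, J:2, K:1.
The maximum eccentricity is 2, realized for instance by the pair D–H via D – K – H. So the diameter is 2.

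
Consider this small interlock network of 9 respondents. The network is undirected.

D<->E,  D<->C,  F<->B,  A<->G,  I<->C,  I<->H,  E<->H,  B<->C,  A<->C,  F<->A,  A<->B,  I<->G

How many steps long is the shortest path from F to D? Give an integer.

One shortest route is F – A – C – D, which uses 3 edges, and at distance 2 from F we only reach {C, G}, which does not include D. So d(F,D) = 3.

3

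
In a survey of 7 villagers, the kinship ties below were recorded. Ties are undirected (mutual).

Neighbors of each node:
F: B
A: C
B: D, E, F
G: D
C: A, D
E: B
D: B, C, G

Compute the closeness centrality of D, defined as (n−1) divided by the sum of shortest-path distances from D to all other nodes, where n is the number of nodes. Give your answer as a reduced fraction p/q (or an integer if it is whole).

Distances from D: A:2, B:1, C:1, E:2, F:2, G:1. Sum = 9.
n = 7, so closeness = 6/9 = 2/3.

2/3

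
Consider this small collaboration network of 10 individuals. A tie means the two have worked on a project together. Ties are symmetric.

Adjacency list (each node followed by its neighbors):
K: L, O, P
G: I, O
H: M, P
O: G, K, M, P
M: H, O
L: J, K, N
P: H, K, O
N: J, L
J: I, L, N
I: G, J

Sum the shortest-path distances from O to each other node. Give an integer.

Distances from O: G:1, H:2, I:2, J:3, K:1, L:2, M:1, N:3, P:1.
Sum = 1 + 2 + 2 + 3 + 1 + 2 + 1 + 3 + 1 = 16.

16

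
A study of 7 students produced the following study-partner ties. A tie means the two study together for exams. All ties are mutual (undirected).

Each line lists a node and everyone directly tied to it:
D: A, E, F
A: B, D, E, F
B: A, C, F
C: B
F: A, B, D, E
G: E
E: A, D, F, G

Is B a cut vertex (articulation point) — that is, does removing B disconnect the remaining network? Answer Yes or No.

Removing B leaves {C} with no path to {A, D, E, F, and G}, so the network splits into 2 components. B is a cut vertex.

Yes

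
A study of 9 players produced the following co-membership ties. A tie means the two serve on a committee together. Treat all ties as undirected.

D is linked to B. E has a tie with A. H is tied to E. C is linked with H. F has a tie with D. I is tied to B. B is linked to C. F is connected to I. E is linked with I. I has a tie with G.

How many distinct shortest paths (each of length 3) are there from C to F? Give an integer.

The shortest distance is 3. The length-3 paths are: C–B–I–F; C–B–D–F.
That gives 2 distinct shortest paths.

2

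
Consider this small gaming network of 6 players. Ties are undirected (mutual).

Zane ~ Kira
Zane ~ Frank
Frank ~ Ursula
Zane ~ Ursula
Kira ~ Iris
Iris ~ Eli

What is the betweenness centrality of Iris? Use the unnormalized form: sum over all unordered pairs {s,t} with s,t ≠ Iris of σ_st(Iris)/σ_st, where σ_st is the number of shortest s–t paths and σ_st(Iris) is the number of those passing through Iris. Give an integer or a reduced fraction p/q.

Pairs whose geodesics pass through Iris — Kira–Eli: 1; Eli–Zane: 1; Eli–Frank: 1; Eli–Ursula: 1.
All other pairs contribute 0.
Summing the contributions gives betweenness(Iris) = 4.

4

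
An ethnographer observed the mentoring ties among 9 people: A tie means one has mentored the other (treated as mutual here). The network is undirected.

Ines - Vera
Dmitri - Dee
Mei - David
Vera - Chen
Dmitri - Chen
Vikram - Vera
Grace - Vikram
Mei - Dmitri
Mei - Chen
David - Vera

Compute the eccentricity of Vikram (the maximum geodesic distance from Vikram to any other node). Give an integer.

4

Distances from Vikram: Chen:2, David:2, Dee:4, Dmitri:3, Grace:1, Ines:2, Mei:3, Vera:1.
The largest is 4 (to Dee), so the eccentricity of Vikram is 4.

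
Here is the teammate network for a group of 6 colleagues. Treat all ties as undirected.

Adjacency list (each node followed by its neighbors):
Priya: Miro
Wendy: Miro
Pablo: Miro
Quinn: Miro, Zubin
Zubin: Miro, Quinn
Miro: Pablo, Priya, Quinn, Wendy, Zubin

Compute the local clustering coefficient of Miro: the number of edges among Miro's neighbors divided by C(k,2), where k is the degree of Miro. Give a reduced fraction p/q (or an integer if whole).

1/10

Miro's neighbors: Pablo, Priya, Quinn, Wendy, and Zubin (k = 5).
Possible neighbor pairs: C(5,2) = 10. Edges among them: Quinn–Zubin → e = 1.
Clustering(Miro) = 1/10.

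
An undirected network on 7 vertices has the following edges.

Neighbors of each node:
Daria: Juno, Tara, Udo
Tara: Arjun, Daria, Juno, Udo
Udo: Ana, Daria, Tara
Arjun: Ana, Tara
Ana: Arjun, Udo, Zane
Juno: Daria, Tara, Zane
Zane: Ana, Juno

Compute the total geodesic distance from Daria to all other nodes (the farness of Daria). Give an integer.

9

Distances from Daria: Ana:2, Arjun:2, Juno:1, Tara:1, Udo:1, Zane:2.
Sum = 2 + 2 + 1 + 1 + 1 + 2 = 9.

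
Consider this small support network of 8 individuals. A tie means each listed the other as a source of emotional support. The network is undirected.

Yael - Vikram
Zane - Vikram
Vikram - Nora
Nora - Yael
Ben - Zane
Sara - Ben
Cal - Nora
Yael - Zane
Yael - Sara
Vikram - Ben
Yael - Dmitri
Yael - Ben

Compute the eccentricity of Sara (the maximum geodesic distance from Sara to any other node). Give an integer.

3

Distances from Sara: Ben:1, Cal:3, Dmitri:2, Nora:2, Vikram:2, Yael:1, Zane:2.
The largest is 3 (to Cal), so the eccentricity of Sara is 3.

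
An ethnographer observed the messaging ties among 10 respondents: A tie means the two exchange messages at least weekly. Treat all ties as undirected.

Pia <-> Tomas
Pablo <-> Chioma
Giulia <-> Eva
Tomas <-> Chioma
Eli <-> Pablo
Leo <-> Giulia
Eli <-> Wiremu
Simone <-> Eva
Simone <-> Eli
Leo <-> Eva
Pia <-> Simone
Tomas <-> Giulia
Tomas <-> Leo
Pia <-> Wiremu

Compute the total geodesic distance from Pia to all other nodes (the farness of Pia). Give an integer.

16

Distances from Pia: Chioma:2, Eli:2, Eva:2, Giulia:2, Leo:2, Pablo:3, Simone:1, Tomas:1, Wiremu:1.
Sum = 2 + 2 + 2 + 2 + 2 + 3 + 1 + 1 + 1 = 16.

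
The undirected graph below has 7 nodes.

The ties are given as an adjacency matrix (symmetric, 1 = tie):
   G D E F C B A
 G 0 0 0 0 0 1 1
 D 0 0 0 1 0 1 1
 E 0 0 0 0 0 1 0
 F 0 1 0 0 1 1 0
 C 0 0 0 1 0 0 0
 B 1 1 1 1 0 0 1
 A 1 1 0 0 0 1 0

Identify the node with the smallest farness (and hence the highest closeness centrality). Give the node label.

Farness (sum of distances to all others) for each node — A:10, B:7, C:14, D:9, E:12, F:9, G:11.
The smallest farness is 7, for B, so B has the highest closeness.

B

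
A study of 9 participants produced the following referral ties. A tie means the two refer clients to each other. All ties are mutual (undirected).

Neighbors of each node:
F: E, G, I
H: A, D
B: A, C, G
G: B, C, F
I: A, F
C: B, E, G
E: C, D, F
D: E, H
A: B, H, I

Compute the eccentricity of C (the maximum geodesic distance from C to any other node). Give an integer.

Distances from C: A:2, B:1, D:2, E:1, F:2, G:1, H:3, I:3.
The largest is 3 (to H and I), so the eccentricity of C is 3.

3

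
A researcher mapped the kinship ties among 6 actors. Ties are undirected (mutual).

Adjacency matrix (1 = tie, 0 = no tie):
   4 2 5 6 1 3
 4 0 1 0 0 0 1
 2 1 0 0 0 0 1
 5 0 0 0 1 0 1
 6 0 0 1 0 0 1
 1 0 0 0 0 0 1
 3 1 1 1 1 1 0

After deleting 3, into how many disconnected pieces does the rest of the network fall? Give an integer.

Without 3, the remaining ties split the others into: {2, 4}; {5, 6}; {1}.
That's 3 separate components.

3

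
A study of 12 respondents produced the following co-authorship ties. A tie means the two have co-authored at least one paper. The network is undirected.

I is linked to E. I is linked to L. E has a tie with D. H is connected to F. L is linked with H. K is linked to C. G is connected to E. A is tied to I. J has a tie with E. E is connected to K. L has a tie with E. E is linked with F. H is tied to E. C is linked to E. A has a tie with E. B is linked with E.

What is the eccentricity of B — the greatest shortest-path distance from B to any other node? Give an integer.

Distances from B: A:2, C:2, D:2, E:1, F:2, G:2, H:2, I:2, J:2, K:2, L:2.
The largest is 2 (to I, G, A, L, C, F, J, D, K, and H), so the eccentricity of B is 2.

2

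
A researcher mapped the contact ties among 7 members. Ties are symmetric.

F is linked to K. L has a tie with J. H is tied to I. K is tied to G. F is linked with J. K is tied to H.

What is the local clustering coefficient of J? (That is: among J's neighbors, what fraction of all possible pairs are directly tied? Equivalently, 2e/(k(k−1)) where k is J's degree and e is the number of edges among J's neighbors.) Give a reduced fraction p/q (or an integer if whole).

0

J's neighbors: F and L (k = 2).
Possible neighbor pairs: C(2,2) = 1. Edges among them: none → e = 0.
Clustering(J) = 0/1.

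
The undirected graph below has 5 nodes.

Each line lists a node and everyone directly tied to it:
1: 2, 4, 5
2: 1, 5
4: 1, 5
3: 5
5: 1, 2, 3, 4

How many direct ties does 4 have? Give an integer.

4 is directly tied to 1 and 5. That is 2 neighbors, so the degree of 4 is 2.

2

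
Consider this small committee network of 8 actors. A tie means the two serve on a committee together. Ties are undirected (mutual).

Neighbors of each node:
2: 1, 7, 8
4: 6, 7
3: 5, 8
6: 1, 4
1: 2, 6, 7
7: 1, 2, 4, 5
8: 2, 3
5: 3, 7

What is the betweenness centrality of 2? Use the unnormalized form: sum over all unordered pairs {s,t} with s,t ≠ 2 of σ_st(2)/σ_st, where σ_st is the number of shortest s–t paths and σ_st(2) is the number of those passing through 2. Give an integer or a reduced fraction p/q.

29/6

Pairs whose geodesics pass through 2 — 3–1: 1/2; 3–6: 1/3; 8–1: 1; 8–6: 1; 8–4: 1; 8–7: 1.
All other pairs contribute 0.
Summing the contributions gives betweenness(2) = 29/6.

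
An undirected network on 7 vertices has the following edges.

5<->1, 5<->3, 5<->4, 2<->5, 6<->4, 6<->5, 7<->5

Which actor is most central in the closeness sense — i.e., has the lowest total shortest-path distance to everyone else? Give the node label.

Farness (sum of distances to all others) for each node — 1:11, 2:11, 3:11, 4:10, 5:6, 6:10, 7:11.
The smallest farness is 6, for 5, so 5 has the highest closeness.

5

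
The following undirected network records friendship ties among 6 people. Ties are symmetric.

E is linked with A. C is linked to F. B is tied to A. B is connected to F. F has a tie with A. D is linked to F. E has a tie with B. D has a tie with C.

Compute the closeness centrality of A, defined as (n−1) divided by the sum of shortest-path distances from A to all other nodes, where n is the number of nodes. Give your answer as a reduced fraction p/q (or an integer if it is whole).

5/7

Distances from A: B:1, C:2, D:2, E:1, F:1. Sum = 7.
n = 6, so closeness = 5/7.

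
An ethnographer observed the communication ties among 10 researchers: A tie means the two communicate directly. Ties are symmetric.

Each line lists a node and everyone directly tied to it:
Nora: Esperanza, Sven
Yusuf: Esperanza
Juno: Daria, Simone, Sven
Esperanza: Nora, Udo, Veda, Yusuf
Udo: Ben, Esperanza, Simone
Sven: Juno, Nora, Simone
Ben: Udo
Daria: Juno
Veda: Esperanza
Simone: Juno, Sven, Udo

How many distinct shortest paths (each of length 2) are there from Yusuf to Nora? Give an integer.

1

The shortest distance is 2, and the only length-2 path is Yusuf–Esperanza–Nora. So there is exactly 1 shortest path.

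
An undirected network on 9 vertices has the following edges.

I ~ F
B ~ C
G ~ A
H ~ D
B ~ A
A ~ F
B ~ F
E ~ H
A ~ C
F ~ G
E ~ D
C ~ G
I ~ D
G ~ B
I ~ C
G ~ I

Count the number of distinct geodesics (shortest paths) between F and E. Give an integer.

1

The shortest distance is 3, and the only length-3 path is F–I–D–E. So there is exactly 1 shortest path.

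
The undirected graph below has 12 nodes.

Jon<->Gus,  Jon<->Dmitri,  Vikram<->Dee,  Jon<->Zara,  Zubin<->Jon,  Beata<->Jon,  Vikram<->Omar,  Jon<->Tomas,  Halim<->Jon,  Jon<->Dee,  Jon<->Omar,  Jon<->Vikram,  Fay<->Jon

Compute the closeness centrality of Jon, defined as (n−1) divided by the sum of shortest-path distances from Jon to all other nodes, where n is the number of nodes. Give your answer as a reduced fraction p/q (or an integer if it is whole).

1

Distances from Jon: Beata:1, Dee:1, Dmitri:1, Fay:1, Gus:1, Halim:1, Omar:1, Tomas:1, Vikram:1, Zara:1, Zubin:1. Sum = 11.
n = 12, so closeness = 11/11 = 1.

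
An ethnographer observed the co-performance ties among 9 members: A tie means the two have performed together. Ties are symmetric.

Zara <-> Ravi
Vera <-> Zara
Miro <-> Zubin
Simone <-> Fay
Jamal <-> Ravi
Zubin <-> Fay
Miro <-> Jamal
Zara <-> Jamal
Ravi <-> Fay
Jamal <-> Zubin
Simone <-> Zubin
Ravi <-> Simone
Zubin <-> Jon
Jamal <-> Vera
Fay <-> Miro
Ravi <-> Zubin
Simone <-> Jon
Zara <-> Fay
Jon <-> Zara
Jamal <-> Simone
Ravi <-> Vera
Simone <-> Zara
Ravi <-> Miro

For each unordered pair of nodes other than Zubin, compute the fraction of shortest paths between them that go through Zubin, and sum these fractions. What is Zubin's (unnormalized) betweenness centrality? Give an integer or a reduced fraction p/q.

49/20

Pairs whose geodesics pass through Zubin — Jamal–Jon: 1/3; Jamal–Fay: 1/5; Simone–Miro: 1/4; Jon–Miro: 1; Jon–Ravi: 1/3; Jon–Fay: 1/3.
All other pairs contribute 0.
Summing the contributions gives betweenness(Zubin) = 49/20.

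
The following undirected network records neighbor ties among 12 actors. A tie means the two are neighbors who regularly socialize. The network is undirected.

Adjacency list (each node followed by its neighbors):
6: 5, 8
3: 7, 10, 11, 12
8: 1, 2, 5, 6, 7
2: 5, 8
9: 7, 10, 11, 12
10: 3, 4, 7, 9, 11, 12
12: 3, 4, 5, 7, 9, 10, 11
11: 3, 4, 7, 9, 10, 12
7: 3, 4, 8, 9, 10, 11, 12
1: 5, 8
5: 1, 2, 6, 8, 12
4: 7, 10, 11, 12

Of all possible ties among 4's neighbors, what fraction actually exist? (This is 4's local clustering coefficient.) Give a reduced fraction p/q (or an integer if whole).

1

4's neighbors: 7, 10, 11, and 12 (k = 4).
Possible neighbor pairs: C(4,2) = 6. Edges among them: 7–10, 7–11, 7–12, 10–11, 10–12, 11–12 → e = 6.
Clustering(4) = 6/6 = 1.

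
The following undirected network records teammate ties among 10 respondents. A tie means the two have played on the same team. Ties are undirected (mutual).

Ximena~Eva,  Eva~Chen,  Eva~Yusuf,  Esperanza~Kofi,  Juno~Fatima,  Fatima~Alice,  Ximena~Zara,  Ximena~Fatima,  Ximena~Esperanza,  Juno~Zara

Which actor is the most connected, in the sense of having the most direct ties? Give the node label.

Ximena

Degrees — Alice:1, Chen:1, Esperanza:2, Eva:3, Fatima:3, Juno:2, Kofi:1, Ximena:4, Yusuf:1, Zara:2.
The maximum is 4, attained only by Ximena.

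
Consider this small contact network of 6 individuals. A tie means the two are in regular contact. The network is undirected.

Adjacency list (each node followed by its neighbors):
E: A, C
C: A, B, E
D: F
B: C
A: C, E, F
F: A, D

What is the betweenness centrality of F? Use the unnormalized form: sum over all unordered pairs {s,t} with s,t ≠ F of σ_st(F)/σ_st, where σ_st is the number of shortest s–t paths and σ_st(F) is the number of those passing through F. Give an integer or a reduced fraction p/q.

4

Pairs whose geodesics pass through F — B–D: 1; C–D: 1; A–D: 1; E–D: 1.
All other pairs contribute 0.
Summing the contributions gives betweenness(F) = 4.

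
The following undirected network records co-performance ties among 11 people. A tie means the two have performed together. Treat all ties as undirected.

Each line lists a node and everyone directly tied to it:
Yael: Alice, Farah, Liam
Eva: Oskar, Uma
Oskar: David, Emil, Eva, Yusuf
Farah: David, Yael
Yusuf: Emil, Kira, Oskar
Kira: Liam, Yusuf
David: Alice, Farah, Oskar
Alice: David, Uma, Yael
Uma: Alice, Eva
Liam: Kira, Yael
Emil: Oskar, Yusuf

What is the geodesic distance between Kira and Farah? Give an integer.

3

One shortest route is Kira – Liam – Yael – Farah, which uses 3 edges, and at distance 2 from Kira we only reach {Emil, Oskar, Yael}, which does not include Farah. So d(Kira,Farah) = 3.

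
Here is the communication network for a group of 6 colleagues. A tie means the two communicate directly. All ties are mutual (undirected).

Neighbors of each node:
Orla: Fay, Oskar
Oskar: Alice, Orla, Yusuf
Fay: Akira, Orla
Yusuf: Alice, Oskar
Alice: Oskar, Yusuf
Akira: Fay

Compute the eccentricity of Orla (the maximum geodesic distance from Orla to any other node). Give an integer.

2

Distances from Orla: Akira:2, Alice:2, Fay:1, Oskar:1, Yusuf:2.
The largest is 2 (to Alice, Yusuf, and Akira), so the eccentricity of Orla is 2.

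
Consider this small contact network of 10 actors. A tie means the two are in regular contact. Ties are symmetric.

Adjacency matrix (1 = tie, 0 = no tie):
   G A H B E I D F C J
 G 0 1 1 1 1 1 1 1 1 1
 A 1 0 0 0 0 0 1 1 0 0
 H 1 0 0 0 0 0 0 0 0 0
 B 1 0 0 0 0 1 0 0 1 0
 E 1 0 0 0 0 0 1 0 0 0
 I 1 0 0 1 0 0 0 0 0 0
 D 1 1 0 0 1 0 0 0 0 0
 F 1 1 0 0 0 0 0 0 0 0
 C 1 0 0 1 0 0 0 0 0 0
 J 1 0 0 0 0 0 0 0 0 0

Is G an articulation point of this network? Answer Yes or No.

Removing G leaves {A, D, E, and F} with no path to {H}, so the network splits into 4 components. G is a cut vertex.

Yes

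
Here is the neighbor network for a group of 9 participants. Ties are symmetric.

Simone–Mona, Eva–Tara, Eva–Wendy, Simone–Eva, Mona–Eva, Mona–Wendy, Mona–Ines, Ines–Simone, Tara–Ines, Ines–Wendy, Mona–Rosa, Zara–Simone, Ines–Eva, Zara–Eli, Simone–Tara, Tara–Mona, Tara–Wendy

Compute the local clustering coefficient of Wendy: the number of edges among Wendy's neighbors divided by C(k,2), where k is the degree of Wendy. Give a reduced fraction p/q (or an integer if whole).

Wendy's neighbors: Eva, Ines, Mona, and Tara (k = 4).
Possible neighbor pairs: C(4,2) = 6. Edges among them: Eva–Ines, Eva–Mona, Eva–Tara, Ines–Mona, Ines–Tara, Mona–Tara → e = 6.
Clustering(Wendy) = 6/6 = 1.

1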